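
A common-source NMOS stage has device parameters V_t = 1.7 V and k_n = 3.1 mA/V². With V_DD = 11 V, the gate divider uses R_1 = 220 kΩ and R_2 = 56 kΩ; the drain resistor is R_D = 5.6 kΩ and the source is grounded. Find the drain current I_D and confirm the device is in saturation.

V_G = V_DD·R_2/(R_1+R_2) = 11×56/276 = 2.23 V. With the source grounded, V_GS = V_G = 2.23 V.
Assume saturation: I_D = (k_n/2)(V_GS − V_t)² = (3.1/2)×(2.23 − 1.7)² = 1.55×0.532² = 0.438 mA.
V_DS = V_DD − I_D·R_D = 11 − 0.438×5.6 = 8.54 V.
Saturation requires V_DS ≥ V_GS − V_t = 0.532 V; 8.54 ≥ 0.532 ✓.

I_D ≈ 0.44 mA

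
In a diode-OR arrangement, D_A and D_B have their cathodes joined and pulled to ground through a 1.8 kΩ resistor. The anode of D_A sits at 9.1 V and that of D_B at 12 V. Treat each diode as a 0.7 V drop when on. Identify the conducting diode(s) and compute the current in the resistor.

Only D_B conducts; I_R ≈ 6.3 mA

Assume both conduct. Then node N would need to be at both 9.1−0.7 = 8.4 V and 12−0.7 = 11.3 V, which is impossible.
Assume only D_B conducts: V_N = 12 − 0.7 = 11.3 V, so I_R = 11.3/1.8 = 6.28 mA.
Check D_A: its anode-to-cathode voltage is 9.1 − 11.3 = -2.2 V < 0.7 V, so it is off. The assumption is consistent.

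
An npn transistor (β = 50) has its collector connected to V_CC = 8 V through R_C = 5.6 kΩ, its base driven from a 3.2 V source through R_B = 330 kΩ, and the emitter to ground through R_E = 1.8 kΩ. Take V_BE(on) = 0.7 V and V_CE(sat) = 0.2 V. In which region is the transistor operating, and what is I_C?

active; I_C ≈ 0.3 mA

Assume active. Base-emitter loop: I_B = (V_BB − V_BE)/(R_B + (β+1)R_E) = (3.2 − 0.7)/(330 + 51×1.8) = 0.00593 mA.
I_C = β·I_B = 50×0.00593 = 0.296 mA.
V_CE = V_CC − I_C·R_C − I_E·R_E = 8 − 0.296×5.6 − 0.302×1.8 = 5.8 V > V_CE(sat), so the active-region assumption holds.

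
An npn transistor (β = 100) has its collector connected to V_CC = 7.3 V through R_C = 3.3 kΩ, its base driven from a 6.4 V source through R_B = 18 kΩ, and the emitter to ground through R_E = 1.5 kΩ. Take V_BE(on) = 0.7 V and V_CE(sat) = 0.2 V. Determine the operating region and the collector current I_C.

saturation; I_C ≈ 1.4 mA

Assume active: I_B = (6.4 − 0.7)/(18 + 101×1.5) = 0.0336 mA, I_C = β·I_B = 3.36 mA.
Then V_CE = 7.3 − 3.36×3.3 − 3.4×1.5 = -8.89 V < 0.2 V — the active assumption fails.
Re-solve with V_CE = 0.2 V. KCL at the emitter: V_E/R_E = (V_BB−0.7−V_E)/R_B + (V_CC−0.2−V_E)/R_C, giving V_E = 2.41 V.
I_C = (V_CC − 0.2 − V_E)/R_C = (7.1 − 2.41)/3.3 = 1.42 mA.
Check: I_B = (5.7 − 2.41)/18 = 0.183 mA, and β·I_B = 18.3 mA > I_C, confirming saturation.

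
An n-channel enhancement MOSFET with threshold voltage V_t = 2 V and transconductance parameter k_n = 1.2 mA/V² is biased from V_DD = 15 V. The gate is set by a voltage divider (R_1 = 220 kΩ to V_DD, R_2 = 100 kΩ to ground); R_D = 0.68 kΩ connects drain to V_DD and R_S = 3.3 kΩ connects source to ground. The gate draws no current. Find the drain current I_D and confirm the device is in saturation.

V_G = V_DD·R_2/(R_1+R_2) = 15×100/320 = 4.69 V.
Assume saturation: I_D = (k_n/2)(V_GS − V_t)² with V_GS = V_G − I_D·R_S = 4.69 − 3.3·I_D.
Substituting gives 6.53·I_D² − 11.6·I_D + 4.33 = 0, with roots I_D = 0.53 or 1.25 mA.
The root I_D = 1.25 mA gives V_GS = 0.555 V ≤ V_t, so take I_D = 0.53 mA.
Then V_GS = 2.94 V and V_DS = V_DD − I_D(R_D+R_S) = 15 − 0.53×3.98 = 12.9 V.
Saturation requires V_DS ≥ V_GS − V_t = 0.94 V; 12.9 ≥ 0.94 ✓.

I_D ≈ 0.53 mA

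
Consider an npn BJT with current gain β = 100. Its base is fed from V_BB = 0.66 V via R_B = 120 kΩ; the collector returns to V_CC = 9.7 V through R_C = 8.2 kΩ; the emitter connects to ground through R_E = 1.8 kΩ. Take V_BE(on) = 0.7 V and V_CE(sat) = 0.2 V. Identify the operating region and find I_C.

V_BB = 0.66 V ≤ V_BE(on) = 0.7 V, so the base-emitter junction is not forward biased.
The transistor is in cutoff: I_B = I_C = 0.

cutoff; I_C ≈ 0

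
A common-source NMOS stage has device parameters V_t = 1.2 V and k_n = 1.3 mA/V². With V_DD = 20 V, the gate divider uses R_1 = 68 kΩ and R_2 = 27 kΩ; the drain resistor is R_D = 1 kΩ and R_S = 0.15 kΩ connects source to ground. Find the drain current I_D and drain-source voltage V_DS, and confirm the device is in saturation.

V_G = V_DD·R_2/(R_1+R_2) = 20×27/95 = 5.68 V.
Assume saturation: I_D = (k_n/2)(V_GS − V_t)² with V_GS = V_G − I_D·R_S = 5.68 − 0.15·I_D.
Substituting gives 0.0146·I_D² − 1.87·I_D + 13.1 = 0, with roots I_D = 7.4 or 121 mA.
The root I_D = 121 mA gives V_GS = -12.4 V ≤ V_t, so take I_D = 7.4 mA.
Then V_GS = 4.57 V and V_DS = V_DD − I_D(R_D+R_S) = 20 − 7.4×1.15 = 11.5 V.
Saturation requires V_DS ≥ V_GS − V_t = 3.37 V; 11.5 ≥ 3.37 ✓.

I_D ≈ 7.4 mA, V_DS ≈ 11 V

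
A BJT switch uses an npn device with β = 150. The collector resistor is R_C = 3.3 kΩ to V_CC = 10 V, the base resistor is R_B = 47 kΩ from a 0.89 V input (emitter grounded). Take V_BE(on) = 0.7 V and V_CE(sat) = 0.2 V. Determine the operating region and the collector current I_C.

active; I_C ≈ 0.61 mA

Assume active. Base-emitter loop: I_B = (V_BB − V_BE)/R_B = (0.89 − 0.7)/47 = 0.00404 mA.
I_C = β·I_B = 150×0.00404 = 0.606 mA.
V_CE = V_CC − I_C·R_C = 10 − 0.606×3.3 = 8 V > V_CE(sat), so the active-region assumption holds.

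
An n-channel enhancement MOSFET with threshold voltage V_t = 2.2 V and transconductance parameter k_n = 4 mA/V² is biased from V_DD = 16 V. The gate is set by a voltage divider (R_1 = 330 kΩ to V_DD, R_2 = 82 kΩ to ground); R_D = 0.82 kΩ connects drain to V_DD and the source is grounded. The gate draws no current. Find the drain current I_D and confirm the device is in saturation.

I_D ≈ 1.9 mA

V_G = V_DD·R_2/(R_1+R_2) = 16×82/412 = 3.18 V. With the source grounded, V_GS = V_G = 3.18 V.
Assume saturation: I_D = (k_n/2)(V_GS − V_t)² = (4/2)×(3.18 − 2.2)² = 2×0.984² = 1.94 mA.
V_DS = V_DD − I_D·R_D = 16 − 1.94×0.82 = 14.4 V.
Saturation requires V_DS ≥ V_GS − V_t = 0.984 V; 14.4 ≥ 0.984 ✓.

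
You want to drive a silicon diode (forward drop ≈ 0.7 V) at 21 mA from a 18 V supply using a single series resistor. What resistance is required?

R ≈ 0.82 kΩ

The resistor drops V_S − V_D = 18 − 0.7 = 17.3 V at 21 mA.
R = 17.3 V / 21 mA = 0.824 kΩ.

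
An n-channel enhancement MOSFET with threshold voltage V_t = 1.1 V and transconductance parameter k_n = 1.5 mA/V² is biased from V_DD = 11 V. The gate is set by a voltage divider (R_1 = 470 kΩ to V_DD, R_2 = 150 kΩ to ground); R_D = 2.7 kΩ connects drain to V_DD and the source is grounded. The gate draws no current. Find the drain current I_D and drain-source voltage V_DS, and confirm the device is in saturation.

I_D ≈ 1.8 mA, V_DS ≈ 6.1 V

V_G = V_DD·R_2/(R_1+R_2) = 11×150/620 = 2.66 V. With the source grounded, V_GS = V_G = 2.66 V.
Assume saturation: I_D = (k_n/2)(V_GS − V_t)² = (1.5/2)×(2.66 − 1.1)² = 0.75×1.56² = 1.83 mA.
V_DS = V_DD − I_D·R_D = 11 − 1.83×2.7 = 6.06 V.
Saturation requires V_DS ≥ V_GS − V_t = 1.56 V; 6.06 ≥ 1.56 ✓.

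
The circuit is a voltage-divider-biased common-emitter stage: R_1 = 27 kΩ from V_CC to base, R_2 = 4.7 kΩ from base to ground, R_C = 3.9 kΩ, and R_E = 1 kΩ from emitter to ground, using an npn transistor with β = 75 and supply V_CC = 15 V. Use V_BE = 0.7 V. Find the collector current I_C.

Thevenize the base divider: V_Th = V_CC·R_2/(R_1+R_2) = 15×4.7/31.7 = 2.22 V, R_Th = R_1‖R_2 = 4 kΩ.
Base-emitter loop: V_Th = I_B·R_Th + V_BE + (β+1)I_B·R_E, so I_B = (2.22 − 0.7) / (4 + 76×1) = 0.019 mA.
I_C = β·I_B = 75×0.019 = 1.43 mA, and I_E = (β+1)I_B = 1.45 mA.
V_CE = V_CC − I_C·R_C − I_E·R_E = 15 − 1.43×3.9 − 1.45×1 = 7.98 V.
V_CE = 7.98 V > 0.2 V confirms active-region operation.

I_C ≈ 1.4 mA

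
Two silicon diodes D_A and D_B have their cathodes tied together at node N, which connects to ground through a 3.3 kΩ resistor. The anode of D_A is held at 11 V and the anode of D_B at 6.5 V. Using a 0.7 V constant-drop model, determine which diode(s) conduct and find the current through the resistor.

Assume both conduct. Then node N would need to be at both 11−0.7 = 10.3 V and 6.5−0.7 = 5.8 V, which is impossible.
Assume only D_A conducts: V_N = 11 − 0.7 = 10.3 V, so I_R = 10.3/3.3 = 3.12 mA.
Check D_B: its anode-to-cathode voltage is 6.5 − 10.3 = -3.8 V < 0.7 V, so it is off. The assumption is consistent.

Only D_A conducts; I_R ≈ 3.1 mA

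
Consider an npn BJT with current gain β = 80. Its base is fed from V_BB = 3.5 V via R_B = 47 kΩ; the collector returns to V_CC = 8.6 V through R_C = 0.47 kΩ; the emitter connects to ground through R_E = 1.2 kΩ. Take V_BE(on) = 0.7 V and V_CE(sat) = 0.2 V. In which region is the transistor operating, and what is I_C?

active; I_C ≈ 1.6 mA

Assume active. Base-emitter loop: I_B = (V_BB − V_BE)/(R_B + (β+1)R_E) = (3.5 − 0.7)/(47 + 81×1.2) = 0.0194 mA.
I_C = β·I_B = 80×0.0194 = 1.55 mA.
V_CE = V_CC − I_C·R_C − I_E·R_E = 8.6 − 1.55×0.47 − 1.57×1.2 = 5.98 V > V_CE(sat), so the active-region assumption holds.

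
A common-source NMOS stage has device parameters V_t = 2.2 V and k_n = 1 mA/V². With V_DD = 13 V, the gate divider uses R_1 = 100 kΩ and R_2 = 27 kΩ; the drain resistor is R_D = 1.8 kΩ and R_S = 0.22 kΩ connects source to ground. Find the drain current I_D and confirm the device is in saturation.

I_D ≈ 0.14 mA

V_G = V_DD·R_2/(R_1+R_2) = 13×27/127 = 2.76 V.
Assume saturation: I_D = (k_n/2)(V_GS − V_t)² with V_GS = V_G − I_D·R_S = 2.76 − 0.22·I_D.
Substituting gives 0.0242·I_D² − 1.12·I_D + 0.159 = 0, with roots I_D = 0.142 or 46.3 mA.
The root I_D = 46.3 mA gives V_GS = -7.42 V ≤ V_t, so take I_D = 0.142 mA.
Then V_GS = 2.73 V and V_DS = V_DD − I_D(R_D+R_S) = 13 − 0.142×2.02 = 12.7 V.
Saturation requires V_DS ≥ V_GS − V_t = 0.533 V; 12.7 ≥ 0.533 ✓.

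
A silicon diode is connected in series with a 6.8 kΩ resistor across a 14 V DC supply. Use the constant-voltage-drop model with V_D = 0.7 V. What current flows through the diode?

I ≈ 2 mA

KVL around the loop: 14 = V_D + I·R = 0.7 + I × 6.8 kΩ.
So I = (14 − 0.7) / 6.8 kΩ = 13.3 / 6.8 = 1.96 mA.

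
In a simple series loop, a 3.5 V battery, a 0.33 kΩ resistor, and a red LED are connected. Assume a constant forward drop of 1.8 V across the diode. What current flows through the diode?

KVL around the loop: 3.5 = V_D + I·R = 1.8 + I × 0.33 kΩ.
So I = (3.5 − 1.8) / 0.33 kΩ = 1.7 / 0.33 = 5.15 mA.

I ≈ 5.2 mA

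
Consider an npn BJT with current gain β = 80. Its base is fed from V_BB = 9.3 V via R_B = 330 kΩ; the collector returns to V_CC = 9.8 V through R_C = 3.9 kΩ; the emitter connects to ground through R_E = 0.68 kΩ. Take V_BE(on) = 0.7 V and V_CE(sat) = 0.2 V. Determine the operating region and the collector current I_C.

Assume active. Base-emitter loop: I_B = (V_BB − V_BE)/(R_B + (β+1)R_E) = (9.3 − 0.7)/(330 + 81×0.68) = 0.0223 mA.
I_C = β·I_B = 80×0.0223 = 1.79 mA.
V_CE = V_CC − I_C·R_C − I_E·R_E = 9.8 − 1.79×3.9 − 1.81×0.68 = 1.6 V > V_CE(sat), so the active-region assumption holds.

active; I_C ≈ 1.8 mA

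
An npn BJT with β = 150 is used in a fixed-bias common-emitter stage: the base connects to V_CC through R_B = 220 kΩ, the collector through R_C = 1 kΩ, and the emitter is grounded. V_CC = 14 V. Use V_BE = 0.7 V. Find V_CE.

Base loop: V_CC = I_B·R_B + V_BE, so I_B = (14 − 0.7)/220 kΩ = 0.0605 mA.
In the active region I_C = β·I_B = 150 × 0.0605 = 9.07 mA.
Collector loop: V_CE = V_CC − I_C·R_C = 14 − 9.07×1 = 4.93 V.
Since V_CE = 4.93 V > V_CE(sat) ≈ 0.2 V, the transistor is in the active region as assumed.

V_CE ≈ 4.9 V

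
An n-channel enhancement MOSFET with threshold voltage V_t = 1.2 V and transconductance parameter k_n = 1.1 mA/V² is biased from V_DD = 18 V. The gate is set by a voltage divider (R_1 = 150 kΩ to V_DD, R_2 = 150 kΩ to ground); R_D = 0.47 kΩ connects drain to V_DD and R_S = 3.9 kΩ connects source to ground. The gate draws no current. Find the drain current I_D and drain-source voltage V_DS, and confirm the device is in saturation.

V_G = V_DD·R_2/(R_1+R_2) = 18×150/300 = 9 V.
Assume saturation: I_D = (k_n/2)(V_GS − V_t)² with V_GS = V_G − I_D·R_S = 9 − 3.9·I_D.
Substituting gives 8.37·I_D² − 34.5·I_D + 33.5 = 0, with roots I_D = 1.57 or 2.55 mA.
The root I_D = 2.55 mA gives V_GS = -0.954 V ≤ V_t, so take I_D = 1.57 mA.
Then V_GS = 2.89 V and V_DS = V_DD − I_D(R_D+R_S) = 18 − 1.57×4.37 = 11.2 V.
Saturation requires V_DS ≥ V_GS − V_t = 1.69 V; 11.2 ≥ 1.69 ✓.

I_D ≈ 1.6 mA, V_DS ≈ 11 V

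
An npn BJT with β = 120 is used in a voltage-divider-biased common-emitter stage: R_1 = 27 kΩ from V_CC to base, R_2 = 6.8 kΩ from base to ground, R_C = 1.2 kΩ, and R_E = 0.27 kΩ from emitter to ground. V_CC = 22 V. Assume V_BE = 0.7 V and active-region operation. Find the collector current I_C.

I_C ≈ 12 mA

Thevenize the base divider: V_Th = V_CC·R_2/(R_1+R_2) = 22×6.8/33.8 = 4.43 V, R_Th = R_1‖R_2 = 5.43 kΩ.
Base-emitter loop: V_Th = I_B·R_Th + V_BE + (β+1)I_B·R_E, so I_B = (4.43 − 0.7) / (5.43 + 121×0.27) = 0.0978 mA.
I_C = β·I_B = 120×0.0978 = 11.7 mA, and I_E = (β+1)I_B = 11.8 mA.
V_CE = V_CC − I_C·R_C − I_E·R_E = 22 − 11.7×1.2 − 11.8×0.27 = 4.72 V.
V_CE = 4.72 V > 0.2 V confirms active-region operation.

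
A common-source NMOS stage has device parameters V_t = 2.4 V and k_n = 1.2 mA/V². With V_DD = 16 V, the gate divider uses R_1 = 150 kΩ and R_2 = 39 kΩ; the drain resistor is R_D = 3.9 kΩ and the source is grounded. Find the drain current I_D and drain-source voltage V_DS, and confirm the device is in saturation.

V_G = V_DD·R_2/(R_1+R_2) = 16×39/189 = 3.3 V. With the source grounded, V_GS = V_G = 3.3 V.
Assume saturation: I_D = (k_n/2)(V_GS − V_t)² = (1.2/2)×(3.3 − 2.4)² = 0.6×0.902² = 0.488 mA.
V_DS = V_DD − I_D·R_D = 16 − 0.488×3.9 = 14.1 V.
Saturation requires V_DS ≥ V_GS − V_t = 0.902 V; 14.1 ≥ 0.902 ✓.

I_D ≈ 0.49 mA, V_DS ≈ 14 V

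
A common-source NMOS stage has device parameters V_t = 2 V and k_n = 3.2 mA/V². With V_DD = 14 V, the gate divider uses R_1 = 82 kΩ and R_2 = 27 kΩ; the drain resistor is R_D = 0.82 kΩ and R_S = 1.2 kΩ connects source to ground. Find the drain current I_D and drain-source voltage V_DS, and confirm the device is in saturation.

V_G = V_DD·R_2/(R_1+R_2) = 14×27/109 = 3.47 V.
Assume saturation: I_D = (k_n/2)(V_GS − V_t)² with V_GS = V_G − I_D·R_S = 3.47 − 1.2·I_D.
Substituting gives 2.3·I_D² − 6.64·I_D + 3.45 = 0, with roots I_D = 0.68 or 2.2 mA.
The root I_D = 2.2 mA gives V_GS = 0.827 V ≤ V_t, so take I_D = 0.68 mA.
Then V_GS = 2.65 V and V_DS = V_DD − I_D(R_D+R_S) = 14 − 0.68×2.02 = 12.6 V.
Saturation requires V_DS ≥ V_GS − V_t = 0.652 V; 12.6 ≥ 0.652 ✓.

I_D ≈ 0.68 mA, V_DS ≈ 13 V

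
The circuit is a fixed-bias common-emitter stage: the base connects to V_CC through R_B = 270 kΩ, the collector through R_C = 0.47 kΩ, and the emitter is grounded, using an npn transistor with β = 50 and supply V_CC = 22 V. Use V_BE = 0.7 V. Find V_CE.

V_CE ≈ 20 V

Base loop: V_CC = I_B·R_B + V_BE, so I_B = (22 − 0.7)/270 kΩ = 0.0789 mA.
In the active region I_C = β·I_B = 50 × 0.0789 = 3.94 mA.
Collector loop: V_CE = V_CC − I_C·R_C = 22 − 3.94×0.47 = 20.1 V.
Since V_CE = 20.1 V > V_CE(sat) ≈ 0.2 V, the transistor is in the active region as assumed.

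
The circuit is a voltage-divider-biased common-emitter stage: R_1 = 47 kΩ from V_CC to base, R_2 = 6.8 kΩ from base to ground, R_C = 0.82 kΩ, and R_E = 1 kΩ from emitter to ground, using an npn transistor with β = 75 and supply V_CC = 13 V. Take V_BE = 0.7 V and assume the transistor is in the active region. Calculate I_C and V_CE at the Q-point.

I_C ≈ 0.86 mA, V_CE ≈ 11 V

Thevenize the base divider: V_Th = V_CC·R_2/(R_1+R_2) = 13×6.8/53.8 = 1.64 V, R_Th = R_1‖R_2 = 5.94 kΩ.
Base-emitter loop: V_Th = I_B·R_Th + V_BE + (β+1)I_B·R_E, so I_B = (1.64 − 0.7) / (5.94 + 76×1) = 0.0115 mA.
I_C = β·I_B = 75×0.0115 = 0.863 mA, and I_E = (β+1)I_B = 0.875 mA.
V_CE = V_CC − I_C·R_C − I_E·R_E = 13 − 0.863×0.82 − 0.875×1 = 11.4 V.
V_CE = 11.4 V > 0.2 V confirms active-region operation.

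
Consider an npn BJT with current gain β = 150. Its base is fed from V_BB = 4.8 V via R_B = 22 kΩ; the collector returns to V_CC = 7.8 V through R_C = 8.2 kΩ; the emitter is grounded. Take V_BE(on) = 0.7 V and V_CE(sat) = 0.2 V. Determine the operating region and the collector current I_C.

Assume active: I_B = (4.8 − 0.7)/22 = 0.186 mA, giving I_C = β·I_B = 28 mA.
But then V_CE = 7.8 − 28×8.2 = -221 V < V_CE(sat) = 0.2 V — impossible in the active region.
So the transistor is saturated. With V_CE = 0.2 V, I_C = (V_CC − 0.2)/R_C = 7.6/8.2 = 0.927 mA.
Check: β·I_B = 28 mA > I_C = 0.927 mA, confirming saturation.

saturation; I_C ≈ 0.93 mA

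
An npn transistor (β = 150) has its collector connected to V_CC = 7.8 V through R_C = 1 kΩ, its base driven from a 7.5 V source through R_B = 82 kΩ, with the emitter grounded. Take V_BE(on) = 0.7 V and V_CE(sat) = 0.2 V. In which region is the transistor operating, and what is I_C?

Assume active: I_B = (7.5 − 0.7)/82 = 0.0829 mA, giving I_C = β·I_B = 12.4 mA.
But then V_CE = 7.8 − 12.4×1 = -4.64 V < V_CE(sat) = 0.2 V — impossible in the active region.
So the transistor is saturated. With V_CE = 0.2 V, I_C = (V_CC − 0.2)/R_C = 7.6/1 = 7.6 mA.
Check: β·I_B = 12.4 mA > I_C = 7.6 mA, confirming saturation.

saturation; I_C ≈ 7.6 mA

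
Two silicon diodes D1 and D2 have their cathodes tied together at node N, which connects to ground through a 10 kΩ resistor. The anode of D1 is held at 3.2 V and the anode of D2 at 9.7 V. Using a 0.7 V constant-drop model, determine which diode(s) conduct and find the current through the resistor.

Only D2 conducts; I_R ≈ 0.9 mA

Assume both conduct. Then node N would need to be at both 3.2−0.7 = 2.5 V and 9.7−0.7 = 9 V, which is impossible.
Assume only D2 conducts: V_N = 9.7 − 0.7 = 9 V, so I_R = 9/10 = 0.9 mA.
Check D1: its anode-to-cathode voltage is 3.2 − 9 = -5.8 V < 0.7 V, so it is off. The assumption is consistent.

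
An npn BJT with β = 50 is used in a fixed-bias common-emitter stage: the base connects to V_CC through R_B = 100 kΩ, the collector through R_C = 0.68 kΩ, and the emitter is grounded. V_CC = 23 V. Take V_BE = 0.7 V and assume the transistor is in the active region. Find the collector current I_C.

I_C ≈ 11 mA

Base loop: V_CC = I_B·R_B + V_BE, so I_B = (23 − 0.7)/100 kΩ = 0.223 mA.
In the active region I_C = β·I_B = 50 × 0.223 = 11.2 mA.
Collector loop: V_CE = V_CC − I_C·R_C = 23 − 11.2×0.68 = 15.4 V.
Since V_CE = 15.4 V > V_CE(sat) ≈ 0.2 V, the transistor is in the active region as assumed.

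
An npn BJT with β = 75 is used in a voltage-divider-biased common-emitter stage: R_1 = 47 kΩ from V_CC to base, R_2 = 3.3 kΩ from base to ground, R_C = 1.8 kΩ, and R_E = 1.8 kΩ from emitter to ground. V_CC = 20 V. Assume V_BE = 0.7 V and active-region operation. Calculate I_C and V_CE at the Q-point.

Thevenize the base divider: V_Th = V_CC·R_2/(R_1+R_2) = 20×3.3/50.3 = 1.31 V, R_Th = R_1‖R_2 = 3.08 kΩ.
Base-emitter loop: V_Th = I_B·R_Th + V_BE + (β+1)I_B·R_E, so I_B = (1.31 − 0.7) / (3.08 + 76×1.8) = 0.00438 mA.
I_C = β·I_B = 75×0.00438 = 0.328 mA, and I_E = (β+1)I_B = 0.333 mA.
V_CE = V_CC − I_C·R_C − I_E·R_E = 20 − 0.328×1.8 − 0.333×1.8 = 18.8 V.
V_CE = 18.8 V > 0.2 V confirms active-region operation.

I_C ≈ 0.33 mA, V_CE ≈ 19 V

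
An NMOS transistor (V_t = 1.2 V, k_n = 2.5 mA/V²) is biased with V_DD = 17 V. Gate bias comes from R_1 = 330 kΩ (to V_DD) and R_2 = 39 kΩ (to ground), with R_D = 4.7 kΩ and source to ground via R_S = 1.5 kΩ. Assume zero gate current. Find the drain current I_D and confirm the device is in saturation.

I_D ≈ 0.16 mA

V_G = V_DD·R_2/(R_1+R_2) = 17×39/369 = 1.8 V.
Assume saturation: I_D = (k_n/2)(V_GS − V_t)² with V_GS = V_G − I_D·R_S = 1.8 − 1.5·I_D.
Substituting gives 2.81·I_D² − 3.24·I_D + 0.445 = 0, with roots I_D = 0.16 or 0.992 mA.
The root I_D = 0.992 mA gives V_GS = 0.309 V ≤ V_t, so take I_D = 0.16 mA.
Then V_GS = 1.56 V and V_DS = V_DD − I_D(R_D+R_S) = 17 − 0.16×6.2 = 16 V.
Saturation requires V_DS ≥ V_GS − V_t = 0.357 V; 16 ≥ 0.357 ✓.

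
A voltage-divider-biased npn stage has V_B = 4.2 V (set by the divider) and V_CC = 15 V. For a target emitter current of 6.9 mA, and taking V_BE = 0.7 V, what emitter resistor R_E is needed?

R_E ≈ 0.51 kΩ

V_E = V_B − V_BE = 4.2 − 0.7 = 3.5 V.
R_E = V_E / I_E = 3.5 / 6.9 = 0.507 kΩ.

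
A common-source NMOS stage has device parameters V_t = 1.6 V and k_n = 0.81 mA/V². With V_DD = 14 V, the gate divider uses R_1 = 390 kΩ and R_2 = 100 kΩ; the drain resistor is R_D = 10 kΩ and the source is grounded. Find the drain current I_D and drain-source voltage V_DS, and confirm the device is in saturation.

I_D ≈ 0.64 mA, V_DS ≈ 7.6 V

V_G = V_DD·R_2/(R_1+R_2) = 14×100/490 = 2.86 V. With the source grounded, V_GS = V_G = 2.86 V.
Assume saturation: I_D = (k_n/2)(V_GS − V_t)² = (0.81/2)×(2.86 − 1.6)² = 0.405×1.26² = 0.64 mA.
V_DS = V_DD − I_D·R_D = 14 − 0.64×10 = 7.6 V.
Saturation requires V_DS ≥ V_GS − V_t = 1.26 V; 7.6 ≥ 1.26 ✓.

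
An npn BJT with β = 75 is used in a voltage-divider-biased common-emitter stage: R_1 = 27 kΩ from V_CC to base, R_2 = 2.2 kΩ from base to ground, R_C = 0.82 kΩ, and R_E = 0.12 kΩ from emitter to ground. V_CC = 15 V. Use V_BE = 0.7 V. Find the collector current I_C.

Thevenize the base divider: V_Th = V_CC·R_2/(R_1+R_2) = 15×2.2/29.2 = 1.13 V, R_Th = R_1‖R_2 = 2.03 kΩ.
Base-emitter loop: V_Th = I_B·R_Th + V_BE + (β+1)I_B·R_E, so I_B = (1.13 − 0.7) / (2.03 + 76×0.12) = 0.0386 mA.
I_C = β·I_B = 75×0.0386 = 2.89 mA, and I_E = (β+1)I_B = 2.93 mA.
V_CE = V_CC − I_C·R_C − I_E·R_E = 15 − 2.89×0.82 − 2.93×0.12 = 12.3 V.
V_CE = 12.3 V > 0.2 V confirms active-region operation.

I_C ≈ 2.9 mA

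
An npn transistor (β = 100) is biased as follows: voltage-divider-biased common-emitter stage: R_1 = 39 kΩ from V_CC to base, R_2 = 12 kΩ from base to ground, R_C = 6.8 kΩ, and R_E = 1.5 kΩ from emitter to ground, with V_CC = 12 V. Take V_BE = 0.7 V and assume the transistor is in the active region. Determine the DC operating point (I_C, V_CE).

I_C ≈ 1.3 mA, V_CE ≈ 1 V

Thevenize the base divider: V_Th = V_CC·R_2/(R_1+R_2) = 12×12/51 = 2.82 V, R_Th = R_1‖R_2 = 9.18 kΩ.
Base-emitter loop: V_Th = I_B·R_Th + V_BE + (β+1)I_B·R_E, so I_B = (2.82 − 0.7) / (9.18 + 101×1.5) = 0.0132 mA.
I_C = β·I_B = 100×0.0132 = 1.32 mA, and I_E = (β+1)I_B = 1.33 mA.
V_CE = V_CC − I_C·R_C − I_E·R_E = 12 − 1.32×6.8 − 1.33×1.5 = 1.01 V.
V_CE = 1.01 V > 0.2 V confirms active-region operation.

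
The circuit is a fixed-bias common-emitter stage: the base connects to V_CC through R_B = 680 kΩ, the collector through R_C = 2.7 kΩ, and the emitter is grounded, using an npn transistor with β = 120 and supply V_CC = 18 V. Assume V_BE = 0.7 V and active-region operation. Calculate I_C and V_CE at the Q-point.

I_C ≈ 3.1 mA, V_CE ≈ 9.8 V

Base loop: V_CC = I_B·R_B + V_BE, so I_B = (18 − 0.7)/680 kΩ = 0.0254 mA.
In the active region I_C = β·I_B = 120 × 0.0254 = 3.05 mA.
Collector loop: V_CE = V_CC − I_C·R_C = 18 − 3.05×2.7 = 9.76 V.
Since V_CE = 9.76 V > V_CE(sat) ≈ 0.2 V, the transistor is in the active region as assumed.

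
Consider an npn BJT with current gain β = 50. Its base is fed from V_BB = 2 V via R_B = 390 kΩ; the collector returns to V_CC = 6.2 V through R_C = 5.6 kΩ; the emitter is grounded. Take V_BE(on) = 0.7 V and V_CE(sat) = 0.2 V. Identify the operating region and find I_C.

active; I_C ≈ 0.17 mA

Assume active. Base-emitter loop: I_B = (V_BB − V_BE)/R_B = (2 − 0.7)/390 = 0.00333 mA.
I_C = β·I_B = 50×0.00333 = 0.167 mA.
V_CE = V_CC − I_C·R_C = 6.2 − 0.167×5.6 = 5.27 V > V_CE(sat), so the active-region assumption holds.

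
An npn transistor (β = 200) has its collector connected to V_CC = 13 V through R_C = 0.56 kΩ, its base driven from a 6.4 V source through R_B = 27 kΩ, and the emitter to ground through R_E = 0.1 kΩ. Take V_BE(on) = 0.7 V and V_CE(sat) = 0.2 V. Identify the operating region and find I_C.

Assume active: I_B = (6.4 − 0.7)/(27 + 201×0.1) = 0.121 mA, I_C = β·I_B = 24.2 mA.
Then V_CE = 13 − 24.2×0.56 − 24.3×0.1 = -2.99 V < 0.2 V — the active assumption fails.
Re-solve with V_CE = 0.2 V. KCL at the emitter: V_E/R_E = (V_BB−0.7−V_E)/R_B + (V_CC−0.2−V_E)/R_C, giving V_E = 1.95 V.
I_C = (V_CC − 0.2 − V_E)/R_C = (12.8 − 1.95)/0.56 = 19.4 mA.
Check: I_B = (5.7 − 1.95)/27 = 0.139 mA, and β·I_B = 27.8 mA > I_C, confirming saturation.

saturation; I_C ≈ 19 mA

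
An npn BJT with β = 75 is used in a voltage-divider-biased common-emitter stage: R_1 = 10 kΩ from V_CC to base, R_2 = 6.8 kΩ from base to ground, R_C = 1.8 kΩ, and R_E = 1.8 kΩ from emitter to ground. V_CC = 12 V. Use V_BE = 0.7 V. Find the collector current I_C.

Thevenize the base divider: V_Th = V_CC·R_2/(R_1+R_2) = 12×6.8/16.8 = 4.86 V, R_Th = R_1‖R_2 = 4.05 kΩ.
Base-emitter loop: V_Th = I_B·R_Th + V_BE + (β+1)I_B·R_E, so I_B = (4.86 − 0.7) / (4.05 + 76×1.8) = 0.0295 mA.
I_C = β·I_B = 75×0.0295 = 2.21 mA, and I_E = (β+1)I_B = 2.24 mA.
V_CE = V_CC − I_C·R_C − I_E·R_E = 12 − 2.21×1.8 − 2.24×1.8 = 3.98 V.
V_CE = 3.98 V > 0.2 V confirms active-region operation.

I_C ≈ 2.2 mA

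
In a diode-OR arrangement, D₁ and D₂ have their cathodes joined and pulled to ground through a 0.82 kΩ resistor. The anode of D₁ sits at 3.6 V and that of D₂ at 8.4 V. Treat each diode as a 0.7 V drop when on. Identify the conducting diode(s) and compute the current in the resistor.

Assume both conduct. Then node N would need to be at both 3.6−0.7 = 2.9 V and 8.4−0.7 = 7.7 V, which is impossible.
Assume only D₂ conducts: V_N = 8.4 − 0.7 = 7.7 V, so I_R = 7.7/0.82 = 9.39 mA.
Check D₁: its anode-to-cathode voltage is 3.6 − 7.7 = -4.1 V < 0.7 V, so it is off. The assumption is consistent.

Only D₂ conducts; I_R ≈ 9.4 mA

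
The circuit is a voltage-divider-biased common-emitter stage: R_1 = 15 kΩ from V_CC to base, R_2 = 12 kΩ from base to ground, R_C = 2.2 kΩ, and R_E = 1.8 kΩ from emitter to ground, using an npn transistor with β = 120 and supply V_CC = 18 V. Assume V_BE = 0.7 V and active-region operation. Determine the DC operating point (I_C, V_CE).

Thevenize the base divider: V_Th = V_CC·R_2/(R_1+R_2) = 18×12/27 = 8 V, R_Th = R_1‖R_2 = 6.67 kΩ.
Base-emitter loop: V_Th = I_B·R_Th + V_BE + (β+1)I_B·R_E, so I_B = (8 − 0.7) / (6.67 + 121×1.8) = 0.0325 mA.
I_C = β·I_B = 120×0.0325 = 3.9 mA, and I_E = (β+1)I_B = 3.94 mA.
V_CE = V_CC − I_C·R_C − I_E·R_E = 18 − 3.9×2.2 − 3.94×1.8 = 2.33 V.
V_CE = 2.33 V > 0.2 V confirms active-region operation.

I_C ≈ 3.9 mA, V_CE ≈ 2.3 V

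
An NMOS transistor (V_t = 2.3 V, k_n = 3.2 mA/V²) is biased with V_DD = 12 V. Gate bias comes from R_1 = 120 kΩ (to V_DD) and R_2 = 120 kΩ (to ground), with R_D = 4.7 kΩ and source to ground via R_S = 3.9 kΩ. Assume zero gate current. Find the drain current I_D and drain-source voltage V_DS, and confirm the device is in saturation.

V_G = V_DD·R_2/(R_1+R_2) = 12×120/240 = 6 V.
Assume saturation: I_D = (k_n/2)(V_GS − V_t)² with V_GS = V_G − I_D·R_S = 6 − 3.9·I_D.
Substituting gives 24.3·I_D² − 47.2·I_D + 21.9 = 0, with roots I_D = 0.771 or 1.17 mA.
The root I_D = 1.17 mA gives V_GS = 1.45 V ≤ V_t, so take I_D = 0.771 mA.
Then V_GS = 2.99 V and V_DS = V_DD − I_D(R_D+R_S) = 12 − 0.771×8.6 = 5.37 V.
Saturation requires V_DS ≥ V_GS − V_t = 0.694 V; 5.37 ≥ 0.694 ✓.

I_D ≈ 0.77 mA, V_DS ≈ 5.4 V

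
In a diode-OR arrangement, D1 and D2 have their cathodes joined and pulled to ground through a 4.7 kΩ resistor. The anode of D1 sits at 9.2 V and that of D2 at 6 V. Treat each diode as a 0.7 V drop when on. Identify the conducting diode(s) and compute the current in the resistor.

Only D1 conducts; I_R ≈ 1.8 mA

Assume both conduct. Then node N would need to be at both 9.2−0.7 = 8.5 V and 6−0.7 = 5.3 V, which is impossible.
Assume only D1 conducts: V_N = 9.2 − 0.7 = 8.5 V, so I_R = 8.5/4.7 = 1.81 mA.
Check D2: its anode-to-cathode voltage is 6 − 8.5 = -2.5 V < 0.7 V, so it is off. The assumption is consistent.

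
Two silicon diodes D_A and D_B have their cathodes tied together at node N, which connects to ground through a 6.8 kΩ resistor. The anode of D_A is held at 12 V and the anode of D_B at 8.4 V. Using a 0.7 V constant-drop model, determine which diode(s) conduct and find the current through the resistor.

Assume both conduct. Then node N would need to be at both 12−0.7 = 11.3 V and 8.4−0.7 = 7.7 V, which is impossible.
Assume only D_A conducts: V_N = 12 − 0.7 = 11.3 V, so I_R = 11.3/6.8 = 1.66 mA.
Check D_B: its anode-to-cathode voltage is 8.4 − 11.3 = -2.9 V < 0.7 V, so it is off. The assumption is consistent.

Only D_A conducts; I_R ≈ 1.7 mA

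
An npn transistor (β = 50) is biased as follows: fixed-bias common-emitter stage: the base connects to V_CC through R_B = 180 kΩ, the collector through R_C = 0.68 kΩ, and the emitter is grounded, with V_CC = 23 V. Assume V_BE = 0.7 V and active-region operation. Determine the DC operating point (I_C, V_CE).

I_C ≈ 6.2 mA, V_CE ≈ 19 V

Base loop: V_CC = I_B·R_B + V_BE, so I_B = (23 − 0.7)/180 kΩ = 0.124 mA.
In the active region I_C = β·I_B = 50 × 0.124 = 6.19 mA.
Collector loop: V_CE = V_CC − I_C·R_C = 23 − 6.19×0.68 = 18.8 V.
Since V_CE = 18.8 V > V_CE(sat) ≈ 0.2 V, the transistor is in the active region as assumed.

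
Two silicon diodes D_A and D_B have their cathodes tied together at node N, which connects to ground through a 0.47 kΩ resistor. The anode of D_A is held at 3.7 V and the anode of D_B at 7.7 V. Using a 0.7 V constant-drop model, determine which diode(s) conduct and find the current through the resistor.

Only D_B conducts; I_R ≈ 15 mA

Assume both conduct. Then node N would need to be at both 3.7−0.7 = 3 V and 7.7−0.7 = 7 V, which is impossible.
Assume only D_B conducts: V_N = 7.7 − 0.7 = 7 V, so I_R = 7/0.47 = 14.9 mA.
Check D_A: its anode-to-cathode voltage is 3.7 − 7 = -3.3 V < 0.7 V, so it is off. The assumption is consistent.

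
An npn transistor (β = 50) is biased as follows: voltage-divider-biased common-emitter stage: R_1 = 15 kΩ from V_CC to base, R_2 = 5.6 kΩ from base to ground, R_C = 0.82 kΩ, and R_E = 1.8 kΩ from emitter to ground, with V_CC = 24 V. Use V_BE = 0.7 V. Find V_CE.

Thevenize the base divider: V_Th = V_CC·R_2/(R_1+R_2) = 24×5.6/20.6 = 6.52 V, R_Th = R_1‖R_2 = 4.08 kΩ.
Base-emitter loop: V_Th = I_B·R_Th + V_BE + (β+1)I_B·R_E, so I_B = (6.52 − 0.7) / (4.08 + 51×1.8) = 0.0607 mA.
I_C = β·I_B = 50×0.0607 = 3.04 mA, and I_E = (β+1)I_B = 3.1 mA.
V_CE = V_CC − I_C·R_C − I_E·R_E = 24 − 3.04×0.82 − 3.1×1.8 = 15.9 V.
V_CE = 15.9 V > 0.2 V confirms active-region operation.

V_CE ≈ 16 V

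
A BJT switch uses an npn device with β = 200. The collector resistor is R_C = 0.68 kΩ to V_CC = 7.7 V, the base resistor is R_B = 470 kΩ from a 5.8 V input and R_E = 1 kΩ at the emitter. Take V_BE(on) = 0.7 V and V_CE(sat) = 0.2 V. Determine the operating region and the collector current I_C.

Assume active. Base-emitter loop: I_B = (V_BB − V_BE)/(R_B + (β+1)R_E) = (5.8 − 0.7)/(470 + 201×1) = 0.0076 mA.
I_C = β·I_B = 200×0.0076 = 1.52 mA.
V_CE = V_CC − I_C·R_C − I_E·R_E = 7.7 − 1.52×0.68 − 1.53×1 = 5.14 V > V_CE(sat), so the active-region assumption holds.

active; I_C ≈ 1.5 mA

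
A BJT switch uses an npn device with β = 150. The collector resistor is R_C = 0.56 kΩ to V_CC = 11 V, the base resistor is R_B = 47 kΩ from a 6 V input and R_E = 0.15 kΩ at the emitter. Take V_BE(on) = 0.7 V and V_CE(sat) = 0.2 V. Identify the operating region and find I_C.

active; I_C ≈ 11 mA

Assume active. Base-emitter loop: I_B = (V_BB − V_BE)/(R_B + (β+1)R_E) = (6 − 0.7)/(47 + 151×0.15) = 0.0761 mA.
I_C = β·I_B = 150×0.0761 = 11.4 mA.
V_CE = V_CC − I_C·R_C − I_E·R_E = 11 − 11.4×0.56 − 11.5×0.15 = 2.88 V > V_CE(sat), so the active-region assumption holds.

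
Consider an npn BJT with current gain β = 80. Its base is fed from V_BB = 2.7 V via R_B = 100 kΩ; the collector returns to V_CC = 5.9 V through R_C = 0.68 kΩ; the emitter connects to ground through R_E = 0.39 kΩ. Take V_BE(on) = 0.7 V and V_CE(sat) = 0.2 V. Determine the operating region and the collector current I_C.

active; I_C ≈ 1.2 mA

Assume active. Base-emitter loop: I_B = (V_BB − V_BE)/(R_B + (β+1)R_E) = (2.7 − 0.7)/(100 + 81×0.39) = 0.0152 mA.
I_C = β·I_B = 80×0.0152 = 1.22 mA.
V_CE = V_CC − I_C·R_C − I_E·R_E = 5.9 − 1.22×0.68 − 1.23×0.39 = 4.59 V > V_CE(sat), so the active-region assumption holds.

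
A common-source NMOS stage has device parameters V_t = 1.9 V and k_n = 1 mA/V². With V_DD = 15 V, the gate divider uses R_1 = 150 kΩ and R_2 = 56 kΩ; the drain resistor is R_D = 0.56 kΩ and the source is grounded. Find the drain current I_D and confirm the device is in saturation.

I_D ≈ 2.4 mA

V_G = V_DD·R_2/(R_1+R_2) = 15×56/206 = 4.08 V. With the source grounded, V_GS = V_G = 4.08 V.
Assume saturation: I_D = (k_n/2)(V_GS − V_t)² = (1/2)×(4.08 − 1.9)² = 0.5×2.18² = 2.37 mA.
V_DS = V_DD − I_D·R_D = 15 − 2.37×0.56 = 13.7 V.
Saturation requires V_DS ≥ V_GS − V_t = 2.18 V; 13.7 ≥ 2.18 ✓.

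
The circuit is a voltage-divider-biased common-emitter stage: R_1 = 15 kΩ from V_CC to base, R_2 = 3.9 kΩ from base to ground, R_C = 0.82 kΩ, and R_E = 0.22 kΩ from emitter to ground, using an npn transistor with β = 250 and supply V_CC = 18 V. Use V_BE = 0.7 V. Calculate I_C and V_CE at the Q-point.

Thevenize the base divider: V_Th = V_CC·R_2/(R_1+R_2) = 18×3.9/18.9 = 3.71 V, R_Th = R_1‖R_2 = 3.1 kΩ.
Base-emitter loop: V_Th = I_B·R_Th + V_BE + (β+1)I_B·R_E, so I_B = (3.71 − 0.7) / (3.1 + 251×0.22) = 0.0517 mA.
I_C = β·I_B = 250×0.0517 = 12.9 mA, and I_E = (β+1)I_B = 13 mA.
V_CE = V_CC − I_C·R_C − I_E·R_E = 18 − 12.9×0.82 − 13×0.22 = 4.55 V.
V_CE = 4.55 V > 0.2 V confirms active-region operation.

I_C ≈ 13 mA, V_CE ≈ 4.5 V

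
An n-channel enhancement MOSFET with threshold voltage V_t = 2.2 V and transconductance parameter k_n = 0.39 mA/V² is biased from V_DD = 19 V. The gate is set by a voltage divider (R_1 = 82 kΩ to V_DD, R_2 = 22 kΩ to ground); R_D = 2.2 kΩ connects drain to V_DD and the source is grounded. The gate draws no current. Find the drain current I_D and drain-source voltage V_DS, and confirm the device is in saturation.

I_D ≈ 0.65 mA, V_DS ≈ 18 V

V_G = V_DD·R_2/(R_1+R_2) = 19×22/104 = 4.02 V. With the source grounded, V_GS = V_G = 4.02 V.
Assume saturation: I_D = (k_n/2)(V_GS − V_t)² = (0.39/2)×(4.02 − 2.2)² = 0.195×1.82² = 0.645 mA.
V_DS = V_DD − I_D·R_D = 19 − 0.645×2.2 = 17.6 V.
Saturation requires V_DS ≥ V_GS − V_t = 1.82 V; 17.6 ≥ 1.82 ✓.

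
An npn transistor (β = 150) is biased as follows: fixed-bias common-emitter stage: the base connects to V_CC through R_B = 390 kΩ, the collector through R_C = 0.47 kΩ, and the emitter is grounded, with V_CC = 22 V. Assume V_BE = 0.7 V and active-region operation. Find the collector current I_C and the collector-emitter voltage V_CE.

Base loop: V_CC = I_B·R_B + V_BE, so I_B = (22 − 0.7)/390 kΩ = 0.0546 mA.
In the active region I_C = β·I_B = 150 × 0.0546 = 8.19 mA.
Collector loop: V_CE = V_CC − I_C·R_C = 22 − 8.19×0.47 = 18.1 V.
Since V_CE = 18.1 V > V_CE(sat) ≈ 0.2 V, the transistor is in the active region as assumed.

I_C ≈ 8.2 mA, V_CE ≈ 18 V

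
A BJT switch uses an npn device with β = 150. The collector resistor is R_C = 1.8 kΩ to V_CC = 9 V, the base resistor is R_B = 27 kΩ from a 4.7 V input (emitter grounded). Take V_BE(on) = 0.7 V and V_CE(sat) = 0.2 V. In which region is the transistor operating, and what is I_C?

Assume active: I_B = (4.7 − 0.7)/27 = 0.148 mA, giving I_C = β·I_B = 22.2 mA.
But then V_CE = 9 − 22.2×1.8 = -31 V < V_CE(sat) = 0.2 V — impossible in the active region.
So the transistor is saturated. With V_CE = 0.2 V, I_C = (V_CC − 0.2)/R_C = 8.8/1.8 = 4.89 mA.
Check: β·I_B = 22.2 mA > I_C = 4.89 mA, confirming saturation.

saturation; I_C ≈ 4.9 mA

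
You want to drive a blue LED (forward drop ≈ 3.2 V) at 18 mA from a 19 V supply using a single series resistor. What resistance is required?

R ≈ 0.88 kΩ

The resistor drops V_S − V_D = 19 − 3.2 = 15.8 V at 18 mA.
R = 15.8 V / 18 mA = 0.878 kΩ.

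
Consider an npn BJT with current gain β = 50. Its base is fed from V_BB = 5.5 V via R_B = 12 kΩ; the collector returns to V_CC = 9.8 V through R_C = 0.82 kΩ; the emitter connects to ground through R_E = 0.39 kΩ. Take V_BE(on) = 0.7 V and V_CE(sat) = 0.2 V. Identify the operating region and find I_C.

active; I_C ≈ 7.5 mA

Assume active. Base-emitter loop: I_B = (V_BB − V_BE)/(R_B + (β+1)R_E) = (5.5 − 0.7)/(12 + 51×0.39) = 0.151 mA.
I_C = β·I_B = 50×0.151 = 7.53 mA.
V_CE = V_CC − I_C·R_C − I_E·R_E = 9.8 − 7.53×0.82 − 7.68×0.39 = 0.635 V > V_CE(sat), so the active-region assumption holds.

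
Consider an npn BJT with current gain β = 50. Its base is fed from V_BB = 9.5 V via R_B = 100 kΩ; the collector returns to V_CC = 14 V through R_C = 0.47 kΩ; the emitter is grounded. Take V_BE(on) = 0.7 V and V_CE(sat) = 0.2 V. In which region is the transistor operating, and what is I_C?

active; I_C ≈ 4.4 mA

Assume active. Base-emitter loop: I_B = (V_BB − V_BE)/R_B = (9.5 − 0.7)/100 = 0.088 mA.
I_C = β·I_B = 50×0.088 = 4.4 mA.
V_CE = V_CC − I_C·R_C = 14 − 4.4×0.47 = 11.9 V > V_CE(sat), so the active-region assumption holds.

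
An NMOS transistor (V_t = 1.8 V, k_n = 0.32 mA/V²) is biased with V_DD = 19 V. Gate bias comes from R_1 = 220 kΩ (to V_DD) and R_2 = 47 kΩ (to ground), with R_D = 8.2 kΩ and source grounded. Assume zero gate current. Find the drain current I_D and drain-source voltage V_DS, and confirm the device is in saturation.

I_D ≈ 0.38 mA, V_DS ≈ 16 V

V_G = V_DD·R_2/(R_1+R_2) = 19×47/267 = 3.34 V. With the source grounded, V_GS = V_G = 3.34 V.
Assume saturation: I_D = (k_n/2)(V_GS − V_t)² = (0.32/2)×(3.34 − 1.8)² = 0.16×1.54² = 0.382 mA.
V_DS = V_DD − I_D·R_D = 19 − 0.382×8.2 = 15.9 V.
Saturation requires V_DS ≥ V_GS − V_t = 1.54 V; 15.9 ≥ 1.54 ✓.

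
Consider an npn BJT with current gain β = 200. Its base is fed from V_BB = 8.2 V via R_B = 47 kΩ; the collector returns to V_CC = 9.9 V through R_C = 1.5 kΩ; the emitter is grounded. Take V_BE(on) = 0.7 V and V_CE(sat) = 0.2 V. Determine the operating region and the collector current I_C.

saturation; I_C ≈ 6.5 mA

Assume active: I_B = (8.2 − 0.7)/47 = 0.16 mA, giving I_C = β·I_B = 31.9 mA.
But then V_CE = 9.9 − 31.9×1.5 = -38 V < V_CE(sat) = 0.2 V — impossible in the active region.
So the transistor is saturated. With V_CE = 0.2 V, I_C = (V_CC − 0.2)/R_C = 9.7/1.5 = 6.47 mA.
Check: β·I_B = 31.9 mA > I_C = 6.47 mA, confirming saturation.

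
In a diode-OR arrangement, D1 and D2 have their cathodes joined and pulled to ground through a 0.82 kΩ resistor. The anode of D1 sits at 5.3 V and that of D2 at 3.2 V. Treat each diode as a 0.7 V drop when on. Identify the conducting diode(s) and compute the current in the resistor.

Assume both conduct. Then node N would need to be at both 5.3−0.7 = 4.6 V and 3.2−0.7 = 2.5 V, which is impossible.
Assume only D1 conducts: V_N = 5.3 − 0.7 = 4.6 V, so I_R = 4.6/0.82 = 5.61 mA.
Check D2: its anode-to-cathode voltage is 3.2 − 4.6 = -1.4 V < 0.7 V, so it is off. The assumption is consistent.

Only D1 conducts; I_R ≈ 5.6 mA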